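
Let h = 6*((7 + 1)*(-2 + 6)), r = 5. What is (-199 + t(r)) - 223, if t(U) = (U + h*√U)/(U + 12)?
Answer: -7169/17 + 192*√5/17 ≈ -396.45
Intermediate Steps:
h = 192 (h = 6*(8*4) = 6*32 = 192)
t(U) = (U + 192*√U)/(12 + U) (t(U) = (U + 192*√U)/(U + 12) = (U + 192*√U)/(12 + U))
(-199 + t(r)) - 223 = (-199 + (5 + 192*√5)/(12 + 5)) - 223 = (-199 + (5 + 192*√5)/17) - 223 = (-199 + (5/17 + 192*√5/17)) - 223 = (-3378/17 + 192*√5/17) - 223 = -7169/17 + 192*√5/17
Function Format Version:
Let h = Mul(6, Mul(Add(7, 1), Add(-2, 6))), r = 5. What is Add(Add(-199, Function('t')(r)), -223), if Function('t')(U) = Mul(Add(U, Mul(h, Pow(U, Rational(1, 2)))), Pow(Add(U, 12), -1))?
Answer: Add(Rational(-7169, 17), Mul(Rational(192, 17), Pow(5, Rational(1, 2)))) ≈ -396.45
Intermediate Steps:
h = 192 (h = Mul(6, Mul(8, 4)) = Mul(6, 32) = 192)
Function('t')(U) = Mul(Pow(Add(12, U), -1), Add(U, Mul(192, Pow(U, Rational(1, 2))))) (Function('t')(U) = Mul(Add(U, Mul(192, Pow(U, Rational(1, 2)))), Pow(Add(U, 12), -1)) = Mul(Add(U, Mul(192, Pow(U, Rational(1, 2)))), Pow(Add(12, U), -1)) = Mul(Pow(Add(12, U), -1), Add(U, Mul(192, Pow(U, Rational(1, 2))))))
Add(Add(-199, Function('t')(r)), -223) = Add(Add(-199, Mul(Pow(Add(12, 5), -1), Add(5, Mul(192, Pow(5, Rational(1, 2)))))), -223) = Add(Add(-199, Mul(Pow(17, -1), Add(5, Mul(192, Pow(5, Rational(1, 2)))))), -223) = Add(Add(-199, Mul(Rational(1, 17), Add(5, Mul(192, Pow(5, Rational(1, 2)))))), -223) = Add(Add(-199, Add(Rational(5, 17), Mul(Rational(192, 17), Pow(5, Rational(1, 2))))), -223) = Add(Add(Rational(-3378, 17), Mul(Rational(192, 17), Pow(5, Rational(1, 2)))), -223) = Add(Rational(-7169, 17), Mul(Rational(192, 17), Pow(5, Rational(1, 2))))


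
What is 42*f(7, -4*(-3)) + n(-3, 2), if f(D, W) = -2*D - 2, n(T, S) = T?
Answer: -675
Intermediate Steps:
f(D, W) = -2 - 2*D
42*f(7, -4*(-3)) + n(-3, 2) = 42*(-2 - 2*7) - 3 = 42*(-2 - 14) - 3 = 42*(-16) - 3 = -672 - 3 = -675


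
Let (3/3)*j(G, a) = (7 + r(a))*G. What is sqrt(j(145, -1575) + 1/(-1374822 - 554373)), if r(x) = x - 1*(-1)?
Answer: I*sqrt(93960808397047730)/643065 ≈ 476.67*I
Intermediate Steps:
r(x) = 1 + x (r(x) = x + 1 = 1 + x)
j(G, a) = G*(8 + a) (j(G, a) = (7 + (1 + a))*G = (8 + a)*G = G*(8 + a))
sqrt(j(145, -1575) + 1/(-1374822 - 554373)) = sqrt(145*(8 - 1575) + 1/(-1374822 - 554373)) = sqrt(145*(-1567) + 1/(-1929195)) = sqrt(-227215 - 1/1929195) = sqrt(-438342041926/1929195) = I*sqrt(93960808397047730)/643065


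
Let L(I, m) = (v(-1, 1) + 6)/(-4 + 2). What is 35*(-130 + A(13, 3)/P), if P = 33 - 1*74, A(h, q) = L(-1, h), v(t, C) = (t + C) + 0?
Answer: -186445/41 ≈ -4547.4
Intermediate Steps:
v(t, C) = C + t (v(t, C) = (C + t) + 0 = C + t)
L(I, m) = -3 (L(I, m) = ((1 - 1) + 6)/(-4 + 2) = (0 + 6)/(-2) = 6*(-½) = -3)
A(h, q) = -3
P = -41 (P = 33 - 74 = -41)
35*(-130 + A(13, 3)/P) = 35*(-130 - 3/(-41)) = 35*(-130 - 3*(-1/41)) = 35*(-130 + 3/41) = 35*(-5327/41) = -186445/41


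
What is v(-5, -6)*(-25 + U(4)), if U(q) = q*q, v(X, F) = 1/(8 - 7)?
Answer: -9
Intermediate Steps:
v(X, F) = 1 (v(X, F) = 1/1 = 1)
U(q) = q²
v(-5, -6)*(-25 + U(4)) = 1*(-25 + 4²) = 1*(-25 + 16) = 1*(-9) = -9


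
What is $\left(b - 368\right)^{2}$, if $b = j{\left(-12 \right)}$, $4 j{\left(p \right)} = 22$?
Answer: $\frac{525625}{4} \approx 1.3141 \cdot 10^{5}$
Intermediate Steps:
$j{\left(p \right)} = \frac{11}{2}$ ($j{\left(p \right)} = \frac{1}{4} \cdot 22 = \frac{11}{2}$)
$b = \frac{11}{2} \approx 5.5$
$\left(b - 368\right)^{2} = \left(\frac{11}{2} - 368\right)^{2} = \left(- \frac{725}{2}\right)^{2} = \frac{525625}{4}$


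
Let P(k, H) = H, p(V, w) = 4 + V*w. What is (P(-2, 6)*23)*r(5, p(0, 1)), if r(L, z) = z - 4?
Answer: 0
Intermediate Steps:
r(L, z) = -4 + z
(P(-2, 6)*23)*r(5, p(0, 1)) = (6*23)*(-4 + (4 + 0*1)) = 138*(-4 + (4 + 0)) = 138*(-4 + 4) = 138*0 = 0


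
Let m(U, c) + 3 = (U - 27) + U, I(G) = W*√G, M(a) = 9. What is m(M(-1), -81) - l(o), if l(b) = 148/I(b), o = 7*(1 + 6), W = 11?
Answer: -1072/77 ≈ -13.922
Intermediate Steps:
o = 49 (o = 7*7 = 49)
I(G) = 11*√G
m(U, c) = -30 + 2*U (m(U, c) = -3 + ((U - 27) + U) = -3 + ((-27 + U) + U) = -3 + (-27 + 2*U) = -30 + 2*U)
l(b) = 148/(11*√b) (l(b) = 148/((11*√b)) = 148*(1/(11*√b)) = 148/(11*√b))
m(M(-1), -81) - l(o) = (-30 + 2*9) - 148/(11*√49) = (-30 + 18) - 148/(11*7) = -12 - 1*148/77 = -12 - 148/77 = -1072/77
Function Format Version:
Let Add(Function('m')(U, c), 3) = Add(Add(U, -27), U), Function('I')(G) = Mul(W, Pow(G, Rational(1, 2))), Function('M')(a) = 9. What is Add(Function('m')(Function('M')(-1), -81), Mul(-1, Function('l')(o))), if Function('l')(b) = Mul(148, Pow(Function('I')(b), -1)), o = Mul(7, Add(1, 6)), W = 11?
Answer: Rational(-1072, 77) ≈ -13.922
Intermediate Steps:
o = 49 (o = Mul(7, 7) = 49)
Function('I')(G) = Mul(11, Pow(G, Rational(1, 2)))
Function('m')(U, c) = Add(-30, Mul(2, U)) (Function('m')(U, c) = Add(-3, Add(Add(U, -27), U)) = Add(-3, Add(Add(-27, U), U)) = Add(-3, Add(-27, Mul(2, U))) = Add(-30, Mul(2, U)))
Function('l')(b) = Mul(Rational(148, 11), Pow(b, Rational(-1, 2))) (Function('l')(b) = Mul(148, Pow(Mul(11, Pow(b, Rational(1, 2))), -1)) = Mul(148, Mul(Rational(1, 11), Pow(b, Rational(-1, 2)))) = Mul(Rational(148, 11), Pow(b, Rational(-1, 2))))
Add(Function('m')(Function('M')(-1), -81), Mul(-1, Function('l')(o))) = Add(Add(-30, Mul(2, 9)), Mul(-1, Mul(Rational(148, 11), Pow(49, Rational(-1, 2))))) = Add(Add(-30, 18), Mul(-1, Mul(Rational(148, 11), Rational(1, 7)))) = Add(-12, Mul(-1, Rational(148, 77))) = Add(-12, Rational(-148, 77)) = Rational(-1072, 77)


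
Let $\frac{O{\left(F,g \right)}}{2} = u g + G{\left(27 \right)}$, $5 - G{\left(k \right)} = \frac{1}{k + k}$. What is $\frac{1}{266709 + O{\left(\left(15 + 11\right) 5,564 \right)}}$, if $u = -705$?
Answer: $- \frac{27}{14270068} \approx -1.8921 \cdot 10^{-6}$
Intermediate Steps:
$G{\left(k \right)} = 5 - \frac{1}{2 k}$ ($G{\left(k \right)} = 5 - \frac{1}{k + k} = 5 - \frac{1}{2 k}$)
$O{\left(F,g \right)} = \frac{269}{27} - 1410 g$ ($O{\left(F,g \right)} = 2 \left(- 705 g + \left(5 - \frac{1}{2 \cdot 27}\right)\right) = 2 \left(- 705 g + \left(5 - \frac{1}{54}\right)\right) = 2 \left(- 705 g + \frac{269}{54}\right) = 2 \left(\frac{269}{54} - 705 g\right) = \frac{269}{27} - 1410 g$)
$\frac{1}{266709 + O{\left(\left(15 + 11\right) 5,564 \right)}} = \frac{1}{266709 + \left(\frac{269}{27} - 795240\right)} = \frac{1}{266709 - \frac{21471211}{27}} = \frac{1}{- \frac{14270068}{27}} = - \frac{27}{14270068}$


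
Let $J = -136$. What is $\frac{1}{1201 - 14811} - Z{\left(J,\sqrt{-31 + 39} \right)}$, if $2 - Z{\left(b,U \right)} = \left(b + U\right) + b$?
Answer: $- \frac{3729141}{13610} + 2 \sqrt{2} \approx -271.17$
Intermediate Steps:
$Z{\left(b,U \right)} = 2 - U - 2 b$ ($Z{\left(b,U \right)} = 2 - \left(\left(b + U\right) + b\right) = 2 - \left(\left(U + b\right) + b\right) = 2 - \left(U + 2 b\right) = 2 - U - 2 b$)
$\frac{1}{1201 - 14811} - Z{\left(J,\sqrt{-31 + 39} \right)} = \frac{1}{1201 - 14811} - \left(2 - \sqrt{-31 + 39} - -272\right) = \frac{1}{-13610} - \left(2 - \sqrt{8} + 272\right) = - \frac{1}{13610} - \left(2 - 2 \sqrt{2} + 272\right) = - \frac{1}{13610} - \left(274 - 2 \sqrt{2}\right) = - \frac{3729141}{13610} + 2 \sqrt{2}$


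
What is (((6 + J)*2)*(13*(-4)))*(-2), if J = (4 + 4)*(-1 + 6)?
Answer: 9568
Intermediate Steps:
J = 40 (J = 8*5 = 40)
(((6 + J)*2)*(13*(-4)))*(-2) = (((6 + 40)*2)*(13*(-4)))*(-2) = ((46*2)*(-52))*(-2) = (92*(-52))*(-2) = -4784*(-2) = 9568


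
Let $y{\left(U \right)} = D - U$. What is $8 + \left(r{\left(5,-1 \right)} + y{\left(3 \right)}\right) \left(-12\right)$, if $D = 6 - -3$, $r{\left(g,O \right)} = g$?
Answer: $-124$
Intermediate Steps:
$D = 9$ ($D = 6 + 3 = 9$)
$y{\left(U \right)} = 9 - U$
$8 + \left(r{\left(5,-1 \right)} + y{\left(3 \right)}\right) \left(-12\right) = 8 + \left(5 + \left(9 - 3\right)\right) \left(-12\right) = 8 + \left(5 + 6\right) \left(-12\right) = 8 + 11 \left(-12\right) = 8 - 132 = -124$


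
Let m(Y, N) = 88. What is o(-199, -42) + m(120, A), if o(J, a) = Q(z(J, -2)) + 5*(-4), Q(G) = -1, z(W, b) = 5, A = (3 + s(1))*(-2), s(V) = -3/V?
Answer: 67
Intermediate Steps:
A = 0 (A = (3 - 3/1)*(-2) = (3 - 3*1)*(-2) = (3 - 3)*(-2) = 0*(-2) = 0)
o(J, a) = -21 (o(J, a) = -1 + 5*(-4) = -1 - 20 = -21)
o(-199, -42) + m(120, A) = -21 + 88 = 67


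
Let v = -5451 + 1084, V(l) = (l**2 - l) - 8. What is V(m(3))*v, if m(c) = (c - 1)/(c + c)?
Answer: 323158/9 ≈ 35906.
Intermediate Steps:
m(c) = (-1 + c)/(2*c) (m(c) = (-1 + c)/((2*c)) = (-1 + c)*(1/(2*c)) = (-1 + c)/(2*c))
V(l) = -8 + l**2 - l
v = -4367
V(m(3))*v = (-8 + ((1/2)*(-1 + 3)/3)**2 - (-1 + 3)/(2*3))*(-4367) = (-8 + ((1/2)*(1/3)*2)**2 - 2/(2*3))*(-4367) = (-8 + (1/3)**2 - 1*1/3)*(-4367) = (-8 + 1/9 - 1/3)*(-4367) = -74/9*(-4367) = 323158/9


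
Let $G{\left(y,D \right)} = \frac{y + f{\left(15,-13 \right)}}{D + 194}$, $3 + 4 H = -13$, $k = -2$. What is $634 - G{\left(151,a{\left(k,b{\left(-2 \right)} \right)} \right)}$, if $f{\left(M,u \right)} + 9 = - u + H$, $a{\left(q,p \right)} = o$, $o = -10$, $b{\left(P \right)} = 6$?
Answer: $\frac{116505}{184} \approx 633.18$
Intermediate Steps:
$H = -4$ ($H = - \frac{3}{4} + \frac{1}{4} \left(-13\right) = - \frac{3}{4} - \frac{13}{4} = -4$)
$a{\left(q,p \right)} = -10$
$f{\left(M,u \right)} = -13 - u$ ($f{\left(M,u \right)} = -9 - \left(4 + u\right) = -13 - u$)
$G{\left(y,D \right)} = \frac{y}{194 + D}$ ($G{\left(y,D \right)} = \frac{y - 0}{D + 194} = \frac{y + \left(-13 + 13\right)}{194 + D} = \frac{y + 0}{194 + D} = \frac{y}{194 + D}$)
$634 - G{\left(151,a{\left(k,b{\left(-2 \right)} \right)} \right)} = 634 - \frac{151}{194 - 10} = 634 - \frac{151}{184} = \frac{116505}{184}$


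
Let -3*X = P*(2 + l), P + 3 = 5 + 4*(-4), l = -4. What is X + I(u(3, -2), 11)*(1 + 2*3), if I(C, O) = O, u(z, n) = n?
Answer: 203/3 ≈ 67.667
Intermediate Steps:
P = -14 (P = -3 + (5 + 4*(-4)) = -3 + (5 - 16) = -3 - 11 = -14)
X = -28/3 (X = -(-14)*(2 - 4)/3 = -(-14)*(-2)/3 = -1/3*28 = -28/3 ≈ -9.3333)
X + I(u(3, -2), 11)*(1 + 2*3) = -28/3 + 11*(1 + 2*3) = -28/3 + 11*(1 + 6) = -28/3 + 11*7 = -28/3 + 77 = 203/3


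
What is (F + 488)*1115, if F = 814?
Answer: 1451730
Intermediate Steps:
(F + 488)*1115 = (814 + 488)*1115 = 1302*1115 = 1451730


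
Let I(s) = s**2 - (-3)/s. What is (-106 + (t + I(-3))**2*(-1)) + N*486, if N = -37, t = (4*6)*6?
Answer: -41192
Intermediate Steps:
t = 144 (t = 24*6 = 144)
I(s) = s**2 + 3/s
(-106 + (t + I(-3))**2*(-1)) + N*486 = (-106 + (144 + (3 + (-3)**3)/(-3))**2*(-1)) - 37*486 = (-106 + (144 - (3 - 27)/3)**2*(-1)) - 17982 = (-106 + (144 - 1/3*(-24))**2*(-1)) - 17982 = (-106 + (144 + 8)**2*(-1)) - 17982 = (-106 + 152**2*(-1)) - 17982 = (-106 + 23104*(-1)) - 17982 = (-106 - 23104) - 17982 = -23210 - 17982 = -41192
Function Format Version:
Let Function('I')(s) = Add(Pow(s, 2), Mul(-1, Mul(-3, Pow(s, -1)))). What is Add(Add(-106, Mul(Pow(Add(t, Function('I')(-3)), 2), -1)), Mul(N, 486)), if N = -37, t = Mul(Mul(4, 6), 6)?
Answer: -41192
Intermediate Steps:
t = 144 (t = Mul(24, 6) = 144)
Function('I')(s) = Add(Pow(s, 2), Mul(3, Pow(s, -1)))
Add(Add(-106, Mul(Pow(Add(t, Function('I')(-3)), 2), -1)), Mul(N, 486)) = Add(Add(-106, Mul(Pow(Add(144, Mul(Pow(-3, -1), Add(3, Pow(-3, 3)))), 2), -1)), Mul(-37, 486)) = Add(Add(-106, Mul(Pow(Add(144, Mul(Rational(-1, 3), Add(3, -27))), 2), -1)), -17982) = Add(Add(-106, Mul(Pow(Add(144, Mul(Rational(-1, 3), -24)), 2), -1)), -17982) = Add(Add(-106, Mul(Pow(Add(144, 8), 2), -1)), -17982) = Add(Add(-106, Mul(Pow(152, 2), -1)), -17982) = Add(Add(-106, Mul(23104, -1)), -17982) = Add(Add(-106, -23104), -17982) = Add(-23210, -17982) = -41192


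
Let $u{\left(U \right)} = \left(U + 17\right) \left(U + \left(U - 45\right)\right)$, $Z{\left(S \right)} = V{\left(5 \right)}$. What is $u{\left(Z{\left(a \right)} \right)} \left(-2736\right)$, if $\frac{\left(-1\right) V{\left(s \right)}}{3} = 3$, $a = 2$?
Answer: $1378944$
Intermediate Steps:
$V{\left(s \right)} = -9$ ($V{\left(s \right)} = \left(-3\right) 3 = -9$)
$Z{\left(S \right)} = -9$
$u{\left(U \right)} = \left(-45 + 2 U\right) \left(17 + U\right)$ ($u{\left(U \right)} = \left(17 + U\right) \left(U + \left(-45 + U\right)\right) = \left(17 + U\right) \left(-45 + 2 U\right) = \left(-45 + 2 U\right) \left(17 + U\right)$)
$u{\left(Z{\left(a \right)} \right)} \left(-2736\right) = \left(-765 - -99 + 2 \left(-9\right)^{2}\right) \left(-2736\right) = \left(-765 + 99 + 2 \cdot 81\right) \left(-2736\right) = \left(-765 + 99 + 162\right) \left(-2736\right) = \left(-504\right) \left(-2736\right) = 1378944$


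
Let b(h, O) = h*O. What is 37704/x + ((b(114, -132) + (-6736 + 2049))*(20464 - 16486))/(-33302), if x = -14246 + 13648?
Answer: 11422716933/4978649 ≈ 2294.3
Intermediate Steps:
x = -598
b(h, O) = O*h
37704/x + ((b(114, -132) + (-6736 + 2049))*(20464 - 16486))/(-33302) = 37704/(-598) + ((-132*114 + (-6736 + 2049))*(20464 - 16486))/(-33302) = 37704*(-1/598) + ((-15048 - 4687)*3978)*(-1/33302) = -18852/299 - 19735*3978*(-1/33302) = -18852/299 - 78505830*(-1/33302) = -18852/299 + 39252915/16651 = 11422716933/4978649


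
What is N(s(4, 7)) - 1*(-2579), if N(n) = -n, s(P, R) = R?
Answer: 2572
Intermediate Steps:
N(s(4, 7)) - 1*(-2579) = -1*7 - 1*(-2579) = -7 + 2579 = 2572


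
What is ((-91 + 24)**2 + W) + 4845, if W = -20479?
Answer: -11145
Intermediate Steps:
((-91 + 24)**2 + W) + 4845 = ((-91 + 24)**2 - 20479) + 4845 = ((-67)**2 - 20479) + 4845 = (4489 - 20479) + 4845 = -15990 + 4845 = -11145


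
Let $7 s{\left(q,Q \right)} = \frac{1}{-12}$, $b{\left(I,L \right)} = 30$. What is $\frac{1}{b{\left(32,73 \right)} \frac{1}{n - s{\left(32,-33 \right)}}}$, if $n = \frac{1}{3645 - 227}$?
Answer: $\frac{1751}{4306680} \approx 0.00040658$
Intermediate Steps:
$n = \frac{1}{3418} \approx 0.00029257$
$s{\left(q,Q \right)} = - \frac{1}{84}$ ($s{\left(q,Q \right)} = \frac{1}{7 \left(-12\right)} = \frac{1}{7} \left(- \frac{1}{12}\right) = - \frac{1}{84}$)
$\frac{1}{b{\left(32,73 \right)} \frac{1}{n - s{\left(32,-33 \right)}}} = \frac{1}{30 \frac{1}{\frac{1}{3418} - - \frac{1}{84}}} = \frac{1}{30 \frac{1}{\frac{1}{3418} + \frac{1}{84}}} = \frac{1}{30 \frac{1}{\frac{1751}{143556}}} = \frac{1}{30 \cdot \frac{143556}{1751}} = \frac{1}{\frac{4306680}{1751}} = \frac{1751}{4306680}$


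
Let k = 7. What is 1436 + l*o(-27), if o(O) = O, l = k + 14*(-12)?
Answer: 5783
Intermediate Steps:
l = -161 (l = 7 + 14*(-12) = 7 - 168 = -161)
1436 + l*o(-27) = 1436 - 161*(-27) = 1436 + 4347 = 5783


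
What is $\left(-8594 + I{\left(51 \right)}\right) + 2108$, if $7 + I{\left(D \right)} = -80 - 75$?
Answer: $-6648$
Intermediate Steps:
$I{\left(D \right)} = -162$ ($I{\left(D \right)} = -7 - 155 = -162$)
$\left(-8594 + I{\left(51 \right)}\right) + 2108 = \left(-8594 - 162\right) + 2108 = -8756 + 2108 = -6648$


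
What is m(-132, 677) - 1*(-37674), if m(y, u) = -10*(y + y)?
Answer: 40314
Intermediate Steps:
m(y, u) = -20*y
m(-132, 677) - 1*(-37674) = -20*(-132) - 1*(-37674) = 2640 + 37674 = 40314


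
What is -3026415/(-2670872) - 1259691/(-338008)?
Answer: 274214118867/56423506436 ≈ 4.8599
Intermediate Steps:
-3026415/(-2670872) - 1259691/(-338008) = -3026415*(-1/2670872) - 1259691*(-1/338008) = 3026415/2670872 + 1259691/338008 = 274214118867/56423506436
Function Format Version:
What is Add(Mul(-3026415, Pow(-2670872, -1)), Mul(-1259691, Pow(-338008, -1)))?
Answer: Rational(274214118867, 56423506436) ≈ 4.8599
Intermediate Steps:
Add(Mul(-3026415, Pow(-2670872, -1)), Mul(-1259691, Pow(-338008, -1))) = Add(Mul(-3026415, Rational(-1, 2670872)), Mul(-1259691, Rational(-1, 338008))) = Add(Rational(3026415, 2670872), Rational(1259691, 338008)) = Rational(274214118867, 56423506436)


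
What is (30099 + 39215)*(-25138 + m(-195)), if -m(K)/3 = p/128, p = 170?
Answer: -55766128159/32 ≈ -1.7427e+9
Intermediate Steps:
m(K) = -255/64 (m(K) = -510/128 = -3*85/64 = -255/64)
(30099 + 39215)*(-25138 + m(-195)) = (30099 + 39215)*(-25138 - 255/64) = 69314*(-1609087/64) = -55766128159/32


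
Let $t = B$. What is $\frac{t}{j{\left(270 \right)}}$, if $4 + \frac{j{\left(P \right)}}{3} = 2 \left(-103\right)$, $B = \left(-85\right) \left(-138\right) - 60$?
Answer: $- \frac{389}{21} \approx -18.524$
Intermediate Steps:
$B = 11670$ ($B = 11730 - 60 = 11670$)
$j{\left(P \right)} = -630$ ($j{\left(P \right)} = -12 + 3 \cdot 2 \left(-103\right) = -12 + 3 \left(-206\right) = -12 - 618 = -630$)
$t = 11670$
$\frac{t}{j{\left(270 \right)}} = \frac{11670}{-630} = 11670 \left(- \frac{1}{630}\right) = - \frac{389}{21}$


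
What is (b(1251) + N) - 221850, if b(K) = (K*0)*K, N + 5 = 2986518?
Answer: 2764663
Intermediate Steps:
N = 2986513 (N = -5 + 2986518 = 2986513)
b(K) = 0 (b(K) = 0*K = 0)
(b(1251) + N) - 221850 = (0 + 2986513) - 221850 = 2986513 - 221850 = 2764663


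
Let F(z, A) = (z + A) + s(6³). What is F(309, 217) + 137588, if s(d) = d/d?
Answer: 138115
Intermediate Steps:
s(d) = 1
F(z, A) = 1 + A + z (F(z, A) = (z + A) + 1 = (A + z) + 1 = 1 + A + z)
F(309, 217) + 137588 = (1 + 217 + 309) + 137588 = 527 + 137588 = 138115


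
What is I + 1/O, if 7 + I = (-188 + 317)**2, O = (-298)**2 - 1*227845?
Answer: 2312807993/139041 ≈ 16634.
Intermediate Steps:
O = -139041 (O = 88804 - 227845 = -139041)
I = 16634 (I = -7 + (-188 + 317)**2 = -7 + 129**2 = -7 + 16641 = 16634)
I + 1/O = 16634 + 1/(-139041) = 16634 - 1/139041 = 2312807993/139041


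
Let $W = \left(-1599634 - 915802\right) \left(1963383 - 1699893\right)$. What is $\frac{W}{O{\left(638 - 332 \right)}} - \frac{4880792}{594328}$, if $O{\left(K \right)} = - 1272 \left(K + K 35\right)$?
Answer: $\frac{293041361659669}{6196378824} \approx 47292.0$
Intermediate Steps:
$W = -662792231640$ ($W = \left(-2515436\right) 263490 = -662792231640$)
$O{\left(K \right)} = - 45792 K$ ($O{\left(K \right)} = - 1272 \left(K + 35 K\right) = - 1272 \cdot 36 K = - 45792 K$)
$\frac{W}{O{\left(638 - 332 \right)}} - \frac{4880792}{594328} = - \frac{662792231640}{\left(-45792\right) \left(638 - 332\right)} - \frac{4880792}{594328} = - \frac{662792231640}{\left(-45792\right) 306} - \frac{87157}{10613} = - \frac{662792231640}{-14012352} - \frac{87157}{10613} = \left(-662792231640\right) \left(- \frac{1}{14012352}\right) - \frac{87157}{10613} = \frac{27616342985}{583848} - \frac{87157}{10613} = \frac{293041361659669}{6196378824}$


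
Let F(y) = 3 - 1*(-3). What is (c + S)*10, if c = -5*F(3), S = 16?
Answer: -140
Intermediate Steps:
F(y) = 6 (F(y) = 3 + 3 = 6)
c = -30 (c = -5*6 = -30)
(c + S)*10 = (-30 + 16)*10 = -14*10 = -140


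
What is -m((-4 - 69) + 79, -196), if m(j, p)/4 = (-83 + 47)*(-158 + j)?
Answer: -21888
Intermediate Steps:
m(j, p) = 22752 - 144*j (m(j, p) = 4*((-83 + 47)*(-158 + j)) = 4*(-36*(-158 + j)) = 4*(5688 - 36*j) = 22752 - 144*j)
-m((-4 - 69) + 79, -196) = -(22752 - 144*((-4 - 69) + 79)) = -(22752 - 144*(-73 + 79)) = -(22752 - 144*6) = -(22752 - 864) = -1*21888 = -21888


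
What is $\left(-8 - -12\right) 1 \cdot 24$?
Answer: $96$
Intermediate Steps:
$\left(-8 - -12\right) 1 \cdot 24 = \left(-8 + 12\right) 1 \cdot 24 = 4 \cdot 1 \cdot 24 = 4 \cdot 24 = 96$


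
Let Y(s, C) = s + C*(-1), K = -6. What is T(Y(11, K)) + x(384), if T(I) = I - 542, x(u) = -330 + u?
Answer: -471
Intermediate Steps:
Y(s, C) = s - C
T(I) = -542 + I
T(Y(11, K)) + x(384) = (-542 + (11 - 1*(-6))) + (-330 + 384) = (-542 + (11 + 6)) + 54 = (-542 + 17) + 54 = -525 + 54 = -471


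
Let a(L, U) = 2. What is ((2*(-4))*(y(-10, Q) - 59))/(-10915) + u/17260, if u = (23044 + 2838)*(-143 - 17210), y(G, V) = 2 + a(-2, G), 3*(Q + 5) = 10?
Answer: -490226532099/18839290 ≈ -26022.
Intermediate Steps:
Q = -5/3 (Q = -5 + (⅓)*10 = -5 + 10/3 = -5/3 ≈ -1.6667)
y(G, V) = 4 (y(G, V) = 2 + 2 = 4)
u = -449130346 (u = 25882*(-17353) = -449130346)
((2*(-4))*(y(-10, Q) - 59))/(-10915) + u/17260 = ((2*(-4))*(4 - 59))/(-10915) - 449130346/17260 = -8*(-55)*(-1/10915) - 449130346*1/17260 = 440*(-1/10915) - 224565173/8630 = -88/2183 - 224565173/8630 = -490226532099/18839290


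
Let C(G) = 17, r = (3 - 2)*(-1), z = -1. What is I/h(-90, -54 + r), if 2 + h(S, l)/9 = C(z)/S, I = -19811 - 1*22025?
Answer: 418360/197 ≈ 2123.7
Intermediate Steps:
r = -1 (r = 1*(-1) = -1)
I = -41836 (I = -19811 - 22025 = -41836)
h(S, l) = -18 + 153/S (h(S, l) = -18 + 9*(17/S) = -18 + 153/S)
I/h(-90, -54 + r) = -41836/(-18 + 153/(-90)) = -41836/(-18 + 153*(-1/90)) = -41836/(-18 - 17/10) = -41836/(-197/10) = -41836*(-10/197) = 418360/197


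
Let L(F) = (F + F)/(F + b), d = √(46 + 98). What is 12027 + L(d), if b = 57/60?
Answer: 3115473/259 ≈ 12029.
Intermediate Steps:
b = 19/20 (b = 57*(1/60) = 19/20 ≈ 0.95000)
d = 12 (d = √144 = 12)
L(F) = 2*F/(19/20 + F) (L(F) = (F + F)/(F + 19/20) = (2*F)/(19/20 + F) = 2*F/(19/20 + F))
12027 + L(d) = 12027 + 40*12/(19 + 20*12) = 12027 + 40*12/(19 + 240) = 12027 + 40*12/259 = 12027 + 40*12*(1/259) = 12027 + 480/259 = 3115473/259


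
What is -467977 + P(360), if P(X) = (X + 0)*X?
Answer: -338377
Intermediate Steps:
P(X) = X² (P(X) = X*X = X²)
-467977 + P(360) = -467977 + 360² = -467977 + 129600 = -338377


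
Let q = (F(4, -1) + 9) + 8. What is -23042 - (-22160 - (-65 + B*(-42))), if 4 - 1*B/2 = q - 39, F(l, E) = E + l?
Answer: -2879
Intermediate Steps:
q = 20 (q = ((-1 + 4) + 9) + 8 = (3 + 9) + 8 = 12 + 8 = 20)
B = 46 (B = 8 - 2*(20 - 39) = 8 - 2*(-19) = 8 + 38 = 46)
-23042 - (-22160 - (-65 + B*(-42))) = -23042 - (-22160 - (-65 + 46*(-42))) = -23042 - (-22160 - (-65 - 1932)) = -23042 - (-22160 - 1*(-1997)) = -23042 - (-22160 + 1997) = -23042 - 1*(-20163) = -23042 + 20163 = -2879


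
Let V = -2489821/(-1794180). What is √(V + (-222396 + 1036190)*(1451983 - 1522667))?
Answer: I*√46292179967840009677155/897090 ≈ 2.3984e+5*I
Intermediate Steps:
V = 2489821/1794180 (V = -2489821*(-1/1794180) = 2489821/1794180 ≈ 1.3877)
√(V + (-222396 + 1036190)*(1451983 - 1522667)) = √(2489821/1794180 + (-222396 + 1036190)*(1451983 - 1522667)) = √(2489821/1794180 + 813794*(-70684)) = √(2489821/1794180 - 57522215096) = √(-103205207878451459/1794180) = I*√46292179967840009677155/897090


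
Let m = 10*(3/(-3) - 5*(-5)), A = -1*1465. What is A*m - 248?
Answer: -351848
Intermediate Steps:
A = -1465
m = 240 (m = 10*(3*(-⅓) + 25) = 10*(-1 + 25) = 10*24 = 240)
A*m - 248 = -1465*240 - 248 = -351600 - 248 = -351848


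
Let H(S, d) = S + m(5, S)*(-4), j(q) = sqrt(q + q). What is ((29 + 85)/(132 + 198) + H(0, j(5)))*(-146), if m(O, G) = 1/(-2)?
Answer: -18834/55 ≈ -342.44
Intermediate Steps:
j(q) = sqrt(2)*sqrt(q) (j(q) = sqrt(2*q) = sqrt(2)*sqrt(q))
m(O, G) = -1/2
H(S, d) = 2 + S (H(S, d) = S - 1/2*(-4) = S + 2 = 2 + S)
((29 + 85)/(132 + 198) + H(0, j(5)))*(-146) = ((29 + 85)/(132 + 198) + (2 + 0))*(-146) = (114/330 + 2)*(-146) = (114*(1/330) + 2)*(-146) = (19/55 + 2)*(-146) = (129/55)*(-146) = -18834/55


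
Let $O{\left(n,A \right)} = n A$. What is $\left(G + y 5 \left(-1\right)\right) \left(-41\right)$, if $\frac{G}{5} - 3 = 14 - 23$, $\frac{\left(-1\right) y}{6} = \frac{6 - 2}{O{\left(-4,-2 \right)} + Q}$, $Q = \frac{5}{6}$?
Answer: $\frac{35670}{53} \approx 673.02$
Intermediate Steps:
$O{\left(n,A \right)} = A n$
$Q = \frac{5}{6}$ ($Q = 5 \cdot \frac{1}{6} = \frac{5}{6} \approx 0.83333$)
$y = - \frac{144}{53}$ ($y = - 6 \frac{6 - 2}{\left(-2\right) \left(-4\right) + \frac{5}{6}} = - 6 \frac{4}{8 + \frac{5}{6}} = - 6 \frac{4}{\frac{53}{6}} = - 6 \cdot 4 \cdot \frac{6}{53} = \left(-6\right) \frac{24}{53} = - \frac{144}{53} \approx -2.717$)
$G = -30$ ($G = 15 + 5 \left(14 - 23\right) = 15 + 5 \left(-9\right) = 15 - 45 = -30$)
$\left(G + y 5 \left(-1\right)\right) \left(-41\right) = \left(-30 + \left(- \frac{144}{53}\right) 5 \left(-1\right)\right) \left(-41\right) = \left(-30 - - \frac{720}{53}\right) \left(-41\right) = \left(-30 + \frac{720}{53}\right) \left(-41\right) = \left(- \frac{870}{53}\right) \left(-41\right) = \frac{35670}{53}$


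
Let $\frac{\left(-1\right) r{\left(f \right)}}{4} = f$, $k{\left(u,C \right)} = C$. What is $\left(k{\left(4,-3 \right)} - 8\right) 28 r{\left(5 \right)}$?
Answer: $6160$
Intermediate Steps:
$r{\left(f \right)} = - 4 f$
$\left(k{\left(4,-3 \right)} - 8\right) 28 r{\left(5 \right)} = \left(-3 - 8\right) 28 \left(\left(-4\right) 5\right) = \left(-3 - 8\right) 28 \left(-20\right) = \left(-11\right) 28 \left(-20\right) = \left(-308\right) \left(-20\right) = 6160$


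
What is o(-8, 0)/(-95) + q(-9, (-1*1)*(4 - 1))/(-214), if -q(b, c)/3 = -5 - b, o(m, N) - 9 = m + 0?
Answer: 463/10165 ≈ 0.045548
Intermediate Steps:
o(m, N) = 9 + m (o(m, N) = 9 + (m + 0) = 9 + m)
q(b, c) = 15 + 3*b (q(b, c) = -3*(-5 - b) = 15 + 3*b)
o(-8, 0)/(-95) + q(-9, (-1*1)*(4 - 1))/(-214) = (9 - 8)/(-95) + (15 + 3*(-9))/(-214) = 1*(-1/95) + (15 - 27)*(-1/214) = -1/95 - 12*(-1/214) = -1/95 + 6/107 = 463/10165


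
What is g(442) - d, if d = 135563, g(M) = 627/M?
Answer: -59918219/442 ≈ -1.3556e+5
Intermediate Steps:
g(442) - d = 627/442 - 1*135563 = 627*(1/442) - 135563 = 627/442 - 135563 = -59918219/442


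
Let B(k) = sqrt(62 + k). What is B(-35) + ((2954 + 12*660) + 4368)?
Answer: 15242 + 3*sqrt(3) ≈ 15247.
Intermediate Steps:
B(-35) + ((2954 + 12*660) + 4368) = sqrt(62 - 35) + ((2954 + 12*660) + 4368) = sqrt(27) + ((2954 + 7920) + 4368) = 3*sqrt(3) + (10874 + 4368) = 3*sqrt(3) + 15242 = 15242 + 3*sqrt(3)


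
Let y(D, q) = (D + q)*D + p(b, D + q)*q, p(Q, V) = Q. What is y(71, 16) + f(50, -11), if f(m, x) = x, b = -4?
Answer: 6102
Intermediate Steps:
y(D, q) = -4*q + D*(D + q) (y(D, q) = (D + q)*D - 4*q = D*(D + q) - 4*q = -4*q + D*(D + q))
y(71, 16) + f(50, -11) = (71² - 4*16 + 71*16) - 11 = (5041 - 64 + 1136) - 11 = 6113 - 11 = 6102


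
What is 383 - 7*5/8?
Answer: 3029/8 ≈ 378.63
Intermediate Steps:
383 - 7*5/8 = 383 - 35/8 = 3029/8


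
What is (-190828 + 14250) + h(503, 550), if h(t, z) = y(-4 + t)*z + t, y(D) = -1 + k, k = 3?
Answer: -174975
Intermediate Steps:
y(D) = 2 (y(D) = -1 + 3 = 2)
h(t, z) = t + 2*z (h(t, z) = 2*z + t = t + 2*z)
(-190828 + 14250) + h(503, 550) = (-190828 + 14250) + (503 + 2*550) = -176578 + (503 + 1100) = -176578 + 1603 = -174975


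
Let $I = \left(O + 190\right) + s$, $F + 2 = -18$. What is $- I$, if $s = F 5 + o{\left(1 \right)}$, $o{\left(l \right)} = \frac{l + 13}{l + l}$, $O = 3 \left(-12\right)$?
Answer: $-61$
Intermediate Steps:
$F = -20$ ($F = -2 - 18 = -20$)
$O = -36$
$o{\left(l \right)} = \frac{13 + l}{2 l}$
$s = -93$ ($s = \left(-20\right) 5 + \frac{13 + 1}{2 \cdot 1} = -100 + \frac{1}{2} \cdot 1 \cdot 14 = -100 + 7 = -93$)
$I = 61$ ($I = \left(-36 + 190\right) - 93 = 154 - 93 = 61$)
$- I = \left(-1\right) 61 = -61$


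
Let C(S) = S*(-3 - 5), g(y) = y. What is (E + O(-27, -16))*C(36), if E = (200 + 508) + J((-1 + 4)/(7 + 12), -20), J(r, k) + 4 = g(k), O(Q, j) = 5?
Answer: -198432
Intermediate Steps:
J(r, k) = -4 + k
E = 684 (E = (200 + 508) + (-4 - 20) = 708 - 24 = 684)
C(S) = -8*S (C(S) = S*(-8) = -8*S)
(E + O(-27, -16))*C(36) = (684 + 5)*(-8*36) = 689*(-288) = -198432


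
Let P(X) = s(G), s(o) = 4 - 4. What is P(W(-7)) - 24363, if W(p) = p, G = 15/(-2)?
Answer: -24363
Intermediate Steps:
G = -15/2 (G = 15*(-1/2) = -15/2 ≈ -7.5000)
s(o) = 0
P(X) = 0
P(W(-7)) - 24363 = 0 - 24363 = -24363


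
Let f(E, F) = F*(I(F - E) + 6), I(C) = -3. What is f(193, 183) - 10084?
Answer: -9535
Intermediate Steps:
f(E, F) = 3*F (f(E, F) = F*(-3 + 6) = F*3 = 3*F)
f(193, 183) - 10084 = 3*183 - 10084 = 549 - 10084 = -9535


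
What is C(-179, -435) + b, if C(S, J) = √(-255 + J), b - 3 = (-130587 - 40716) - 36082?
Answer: -207382 + I*√690 ≈ -2.0738e+5 + 26.268*I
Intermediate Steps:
b = -207382 (b = 3 + ((-130587 - 40716) - 36082) = 3 + (-171303 - 36082) = 3 - 207385 = -207382)
C(-179, -435) + b = √(-255 - 435) - 207382 = √(-690) - 207382 = I*√690 - 207382 = -207382 + I*√690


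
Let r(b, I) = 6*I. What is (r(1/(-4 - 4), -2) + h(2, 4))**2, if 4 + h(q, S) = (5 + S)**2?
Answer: 4225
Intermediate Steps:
h(q, S) = -4 + (5 + S)**2
(r(1/(-4 - 4), -2) + h(2, 4))**2 = (6*(-2) + (-4 + (5 + 4)**2))**2 = (-12 + (-4 + 9**2))**2 = (-12 + (-4 + 81))**2 = (-12 + 77)**2 = 65**2 = 4225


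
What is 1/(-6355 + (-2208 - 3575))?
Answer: -1/12138 ≈ -8.2386e-5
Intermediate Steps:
1/(-6355 + (-2208 - 3575)) = 1/(-6355 - 5783) = 1/(-12138) = -1/12138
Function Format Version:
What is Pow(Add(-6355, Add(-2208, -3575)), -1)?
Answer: Rational(-1, 12138) ≈ -8.2386e-5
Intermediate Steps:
Pow(Add(-6355, Add(-2208, -3575)), -1) = Pow(Add(-6355, -5783), -1) = Pow(-12138, -1) = Rational(-1, 12138)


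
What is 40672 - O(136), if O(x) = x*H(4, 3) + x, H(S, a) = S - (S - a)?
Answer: 40128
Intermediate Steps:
H(S, a) = a (H(S, a) = S + (a - S) = a)
O(x) = 4*x (O(x) = x*3 + x = 3*x + x = 4*x)
40672 - O(136) = 40672 - 4*136 = 40672 - 1*544 = 40672 - 544 = 40128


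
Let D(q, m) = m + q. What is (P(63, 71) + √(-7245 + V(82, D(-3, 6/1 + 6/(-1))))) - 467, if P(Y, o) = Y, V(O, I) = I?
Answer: -404 + 4*I*√453 ≈ -404.0 + 85.135*I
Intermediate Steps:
(P(63, 71) + √(-7245 + V(82, D(-3, 6/1 + 6/(-1))))) - 467 = (63 + √(-7245 + ((6/1 + 6/(-1)) - 3))) - 467 = (63 + √(-7245 + ((6*1 + 6*(-1)) - 3))) - 467 = (63 + √(-7245 + ((6 - 6) - 3))) - 467 = (63 + √(-7245 + (0 - 3))) - 467 = (63 + √(-7245 - 3)) - 467 = (63 + √(-7248)) - 467 = (63 + 4*I*√453) - 467 = -404 + 4*I*√453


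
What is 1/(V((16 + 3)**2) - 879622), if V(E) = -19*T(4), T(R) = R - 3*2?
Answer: -1/879584 ≈ -1.1369e-6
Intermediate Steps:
T(R) = -6 + R (T(R) = R - 6 = -6 + R)
V(E) = 38 (V(E) = -19*(-6 + 4) = -19*(-2) = 38)
1/(V((16 + 3)**2) - 879622) = 1/(38 - 879622) = 1/(-879584) = -1/879584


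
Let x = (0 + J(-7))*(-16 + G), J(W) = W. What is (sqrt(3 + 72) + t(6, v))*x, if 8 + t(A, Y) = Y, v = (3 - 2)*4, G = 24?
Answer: 224 - 280*sqrt(3) ≈ -260.97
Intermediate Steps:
v = 4 (v = 1*4 = 4)
t(A, Y) = -8 + Y
x = -56 (x = (0 - 7)*(-16 + 24) = -7*8 = -56)
(sqrt(3 + 72) + t(6, v))*x = (sqrt(3 + 72) + (-8 + 4))*(-56) = (sqrt(75) - 4)*(-56) = (5*sqrt(3) - 4)*(-56) = (-4 + 5*sqrt(3))*(-56) = 224 - 280*sqrt(3)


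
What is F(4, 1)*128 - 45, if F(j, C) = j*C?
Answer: 467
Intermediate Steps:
F(j, C) = C*j
F(4, 1)*128 - 45 = (1*4)*128 - 45 = 4*128 - 45 = 512 - 45 = 467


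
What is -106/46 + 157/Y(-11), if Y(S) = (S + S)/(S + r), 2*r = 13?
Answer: 30167/1012 ≈ 29.809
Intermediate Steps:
r = 13/2 (r = (½)*13 = 13/2 ≈ 6.5000)
Y(S) = 2*S/(13/2 + S) (Y(S) = (S + S)/(S + 13/2) = (2*S)/(13/2 + S) = 2*S/(13/2 + S))
-106/46 + 157/Y(-11) = -106/46 + 157/((4*(-11)/(13 + 2*(-11)))) = -106*1/46 + 157/((4*(-11)/(13 - 22))) = -53/23 + 157/((4*(-11)/(-9))) = -53/23 + 157/((4*(-11)*(-⅑))) = -53/23 + 157/(44/9) = -53/23 + 157*(9/44) = -53/23 + 1413/44 = 30167/1012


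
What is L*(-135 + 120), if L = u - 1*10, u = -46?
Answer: 840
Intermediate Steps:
L = -56 (L = -46 - 1*10 = -46 - 10 = -56)
L*(-135 + 120) = -56*(-135 + 120) = -56*(-15) = 840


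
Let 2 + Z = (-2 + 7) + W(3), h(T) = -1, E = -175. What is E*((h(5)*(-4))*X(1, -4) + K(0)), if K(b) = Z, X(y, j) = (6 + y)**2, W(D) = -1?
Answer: -34650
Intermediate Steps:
Z = 2 (Z = -2 + ((-2 + 7) - 1) = -2 + (5 - 1) = -2 + 4 = 2)
K(b) = 2
E*((h(5)*(-4))*X(1, -4) + K(0)) = -175*((-1*(-4))*(6 + 1)**2 + 2) = -175*(4*7**2 + 2) = -175*(4*49 + 2) = -175*(196 + 2) = -175*198 = -34650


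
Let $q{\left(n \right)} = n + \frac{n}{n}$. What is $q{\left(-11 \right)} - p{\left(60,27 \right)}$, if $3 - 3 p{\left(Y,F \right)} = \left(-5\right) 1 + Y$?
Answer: $\frac{22}{3} \approx 7.3333$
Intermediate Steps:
$p{\left(Y,F \right)} = \frac{8}{3} - \frac{Y}{3}$ ($p{\left(Y,F \right)} = 1 - \frac{\left(-5\right) 1 + Y}{3} = 1 - \frac{-5 + Y}{3} = 1 - \left(- \frac{5}{3} + \frac{Y}{3}\right) = \frac{8}{3} - \frac{Y}{3}$)
$q{\left(n \right)} = 1 + n$ ($q{\left(n \right)} = n + 1 = 1 + n$)
$q{\left(-11 \right)} - p{\left(60,27 \right)} = \left(1 - 11\right) - \left(\frac{8}{3} - 20\right) = -10 - \left(\frac{8}{3} - 20\right) = -10 - - \frac{52}{3} = -10 + \frac{52}{3} = \frac{22}{3}$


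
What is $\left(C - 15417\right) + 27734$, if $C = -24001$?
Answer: $-11684$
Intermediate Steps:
$\left(C - 15417\right) + 27734 = \left(-24001 - 15417\right) + 27734 = -39418 + 27734 = -11684$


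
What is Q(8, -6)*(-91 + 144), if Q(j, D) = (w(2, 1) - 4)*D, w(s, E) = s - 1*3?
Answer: 1590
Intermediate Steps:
w(s, E) = -3 + s (w(s, E) = s - 3 = -3 + s)
Q(j, D) = -5*D (Q(j, D) = ((-3 + 2) - 4)*D = (-1 - 4)*D = -5*D)
Q(8, -6)*(-91 + 144) = (-5*(-6))*(-91 + 144) = 30*53 = 1590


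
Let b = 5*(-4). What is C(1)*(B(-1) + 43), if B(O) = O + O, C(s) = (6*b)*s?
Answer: -4920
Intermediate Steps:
b = -20
C(s) = -120*s (C(s) = (6*(-20))*s = -120*s)
B(O) = 2*O
C(1)*(B(-1) + 43) = (-120*1)*(2*(-1) + 43) = -120*(-2 + 43) = -120*41 = -4920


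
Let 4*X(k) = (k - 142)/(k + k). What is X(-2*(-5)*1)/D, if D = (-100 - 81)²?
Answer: -33/655220 ≈ -5.0365e-5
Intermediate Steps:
D = 32761 (D = (-181)² = 32761)
X(k) = (-142 + k)/(8*k) (X(k) = ((k - 142)/(k + k))/4 = ((-142 + k)/((2*k)))/4 = ((-142 + k)*(1/(2*k)))/4 = ((-142 + k)/(2*k))/4 = (-142 + k)/(8*k))
X(-2*(-5)*1)/D = ((-142 - 2*(-5)*1)/(8*((-2*(-5)*1))))/32761 = ((-142 + 10*1)/(8*((10*1))))*(1/32761) = ((⅛)*(-142 + 10)/10)*(1/32761) = ((⅛)*(⅒)*(-132))*(1/32761) = -33/20*1/32761 = -33/655220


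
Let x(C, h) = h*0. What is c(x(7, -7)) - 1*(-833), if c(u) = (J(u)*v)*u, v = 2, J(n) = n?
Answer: 833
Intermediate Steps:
x(C, h) = 0
c(u) = 2*u² (c(u) = (u*2)*u = (2*u)*u = 2*u²)
c(x(7, -7)) - 1*(-833) = 2*0² - 1*(-833) = 2*0 + 833 = 0 + 833 = 833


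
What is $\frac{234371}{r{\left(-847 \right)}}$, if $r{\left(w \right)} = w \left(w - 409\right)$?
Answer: $\frac{234371}{1063832} \approx 0.22031$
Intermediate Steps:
$r{\left(w \right)} = w \left(-409 + w\right)$
$\frac{234371}{r{\left(-847 \right)}} = \frac{234371}{\left(-847\right) \left(-409 - 847\right)} = \frac{234371}{\left(-847\right) \left(-1256\right)} = \frac{234371}{1063832}$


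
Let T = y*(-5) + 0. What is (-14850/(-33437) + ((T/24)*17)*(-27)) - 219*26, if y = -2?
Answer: -787081017/133748 ≈ -5884.8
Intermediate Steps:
T = 10 (T = -2*(-5) + 0 = 10 + 0 = 10)
(-14850/(-33437) + ((T/24)*17)*(-27)) - 219*26 = (-14850/(-33437) + ((10/24)*17)*(-27)) - 219*26 = (-14850*(-1/33437) + ((10*(1/24))*17)*(-27)) - 5694 = (14850/33437 + ((5/12)*17)*(-27)) - 5694 = (14850/33437 + (85/12)*(-27)) - 5694 = (14850/33437 - 765/4) - 5694 = -25519905/133748 - 5694 = -787081017/133748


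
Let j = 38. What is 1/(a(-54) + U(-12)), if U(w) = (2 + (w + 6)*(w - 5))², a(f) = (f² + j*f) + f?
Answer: 1/11626 ≈ 8.6014e-5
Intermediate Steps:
a(f) = f² + 39*f (a(f) = (f² + 38*f) + f = f² + 39*f)
U(w) = (2 + (-5 + w)*(6 + w))² (U(w) = (2 + (6 + w)*(-5 + w))² = (2 + (-5 + w)*(6 + w))²)
1/(a(-54) + U(-12)) = 1/(-54*(39 - 54) + (-28 - 12 + (-12)²)²) = 1/(-54*(-15) + (-28 - 12 + 144)²) = 1/(810 + 104²) = 1/(810 + 10816) = 1/11626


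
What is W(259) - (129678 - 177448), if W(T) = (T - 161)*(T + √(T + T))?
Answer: 73152 + 98*√518 ≈ 75383.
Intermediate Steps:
W(T) = (-161 + T)*(T + √2*√T) (W(T) = (-161 + T)*(T + √(2*T)) = (-161 + T)*(T + √2*√T))
W(259) - (129678 - 177448) = (259² - 161*259 + √2*259^(3/2) - 161*√2*√259) - (129678 - 177448) = (67081 - 41699 + √2*(259*√259) - 161*√518) - 1*(-47770) = (67081 - 41699 + 259*√518 - 161*√518) + 47770 = (25382 + 98*√518) + 47770 = 73152 + 98*√518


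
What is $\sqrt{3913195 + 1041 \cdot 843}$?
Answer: $\sqrt{4790758} \approx 2188.8$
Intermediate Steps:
$\sqrt{3913195 + 1041 \cdot 843} = \sqrt{3913195 + 877563} = \sqrt{4790758}$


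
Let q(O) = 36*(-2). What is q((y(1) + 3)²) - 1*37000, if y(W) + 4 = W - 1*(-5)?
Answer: -37072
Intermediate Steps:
y(W) = 1 + W (y(W) = -4 + (W - 1*(-5)) = -4 + (W + 5) = -4 + (5 + W) = 1 + W)
q(O) = -72
q((y(1) + 3)²) - 1*37000 = -72 - 1*37000 = -72 - 37000 = -37072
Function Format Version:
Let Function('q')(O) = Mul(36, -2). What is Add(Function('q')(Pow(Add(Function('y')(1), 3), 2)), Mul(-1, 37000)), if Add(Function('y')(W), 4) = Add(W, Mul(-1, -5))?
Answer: -37072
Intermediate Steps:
Function('y')(W) = Add(1, W) (Function('y')(W) = Add(-4, Add(W, Mul(-1, -5))) = Add(-4, Add(W, 5)) = Add(-4, Add(5, W)) = Add(1, W))
Function('q')(O) = -72
Add(Function('q')(Pow(Add(Function('y')(1), 3), 2)), Mul(-1, 37000)) = Add(-72, Mul(-1, 37000)) = Add(-72, -37000) = -37072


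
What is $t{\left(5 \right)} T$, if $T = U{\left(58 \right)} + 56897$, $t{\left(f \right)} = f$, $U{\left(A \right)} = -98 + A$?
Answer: $284285$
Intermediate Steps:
$T = 56857$ ($T = \left(-98 + 58\right) + 56897 = -40 + 56897 = 56857$)
$t{\left(5 \right)} T = 5 \cdot 56857 = 284285$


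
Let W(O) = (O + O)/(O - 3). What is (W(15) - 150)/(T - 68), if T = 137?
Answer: -295/138 ≈ -2.1377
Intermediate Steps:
W(O) = 2*O/(-3 + O) (W(O) = (2*O)/(-3 + O) = 2*O/(-3 + O))
(W(15) - 150)/(T - 68) = (2*15/(-3 + 15) - 150)/(137 - 68) = (2*15/12 - 150)/69 = (2*15*(1/12) - 150)*(1/69) = (5/2 - 150)*(1/69) = -295/2*1/69 = -295/138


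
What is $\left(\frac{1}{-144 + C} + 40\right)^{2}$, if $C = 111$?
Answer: $\frac{1739761}{1089} \approx 1597.6$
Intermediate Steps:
$\left(\frac{1}{-144 + C} + 40\right)^{2} = \left(\frac{1}{-144 + 111} + 40\right)^{2} = \left(\frac{1}{-33} + 40\right)^{2} = \left(- \frac{1}{33} + 40\right)^{2} = \left(\frac{1319}{33}\right)^{2} = \frac{1739761}{1089}$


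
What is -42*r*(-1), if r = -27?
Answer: -1134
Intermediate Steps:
-42*r*(-1) = -42*(-27)*(-1) = 1134*(-1) = -1134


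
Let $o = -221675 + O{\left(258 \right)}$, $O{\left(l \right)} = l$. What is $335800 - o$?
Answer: $557217$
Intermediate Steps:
$o = -221417$ ($o = -221675 + 258 = -221417$)
$335800 - o = 335800 - -221417 = 335800 + 221417 = 557217$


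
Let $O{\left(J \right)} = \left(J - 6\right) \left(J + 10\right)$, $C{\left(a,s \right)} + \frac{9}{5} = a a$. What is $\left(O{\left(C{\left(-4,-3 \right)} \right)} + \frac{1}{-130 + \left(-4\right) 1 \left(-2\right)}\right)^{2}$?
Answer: $\frac{366287617089}{9302500} \approx 39375.0$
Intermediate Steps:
$C{\left(a,s \right)} = - \frac{9}{5} + a^{2}$ ($C{\left(a,s \right)} = - \frac{9}{5} + a a = - \frac{9}{5} + a^{2}$)
$O{\left(J \right)} = \left(-6 + J\right) \left(10 + J\right)$
$\left(O{\left(C{\left(-4,-3 \right)} \right)} + \frac{1}{-130 + \left(-4\right) 1 \left(-2\right)}\right)^{2} = \left(\left(-60 + \left(- \frac{9}{5} + \left(-4\right)^{2}\right)^{2} + 4 \left(- \frac{9}{5} + \left(-4\right)^{2}\right)\right) + \frac{1}{-130 + \left(-4\right) 1 \left(-2\right)}\right)^{2} = \left(\left(-60 + \left(- \frac{9}{5} + 16\right)^{2} + 4 \left(- \frac{9}{5} + 16\right)\right) + \frac{1}{-130 - -8}\right)^{2} = \left(\left(-60 + \left(\frac{71}{5}\right)^{2} + 4 \cdot \frac{71}{5}\right) + \frac{1}{-130 + 8}\right)^{2} = \left(\left(-60 + \frac{5041}{25} + \frac{284}{5}\right) + \frac{1}{-122}\right)^{2} = \left(\frac{4961}{25} - \frac{1}{122}\right)^{2} = \left(\frac{605217}{3050}\right)^{2} = \frac{366287617089}{9302500}$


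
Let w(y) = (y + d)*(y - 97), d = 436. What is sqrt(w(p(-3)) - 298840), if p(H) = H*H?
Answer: 260*I*sqrt(5) ≈ 581.38*I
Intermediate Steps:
p(H) = H**2
w(y) = (-97 + y)*(436 + y) (w(y) = (y + 436)*(y - 97) = (436 + y)*(-97 + y) = (-97 + y)*(436 + y))
sqrt(w(p(-3)) - 298840) = sqrt((-42292 + ((-3)**2)**2 + 339*(-3)**2) - 298840) = sqrt((-42292 + 9**2 + 339*9) - 298840) = sqrt((-42292 + 81 + 3051) - 298840) = sqrt(-39160 - 298840) = sqrt(-338000) = 260*I*sqrt(5)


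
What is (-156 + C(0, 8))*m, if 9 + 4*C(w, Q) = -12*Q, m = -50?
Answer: 18225/2 ≈ 9112.5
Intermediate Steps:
C(w, Q) = -9/4 - 3*Q (C(w, Q) = -9/4 + (-12*Q)/4 = -9/4 - 3*Q)
(-156 + C(0, 8))*m = (-156 + (-9/4 - 3*8))*(-50) = (-156 + (-9/4 - 24))*(-50) = (-156 - 105/4)*(-50) = -729/4*(-50) = 18225/2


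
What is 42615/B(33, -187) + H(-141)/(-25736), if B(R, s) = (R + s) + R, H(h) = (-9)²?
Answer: -1096749441/3114056 ≈ -352.19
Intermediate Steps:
H(h) = 81
B(R, s) = s + 2*R
42615/B(33, -187) + H(-141)/(-25736) = 42615/(-187 + 2*33) + 81/(-25736) = 42615/(-187 + 66) + 81*(-1/25736) = 42615/(-121) - 81/25736 = 42615*(-1/121) - 81/25736 = -42615/121 - 81/25736 = -1096749441/3114056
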